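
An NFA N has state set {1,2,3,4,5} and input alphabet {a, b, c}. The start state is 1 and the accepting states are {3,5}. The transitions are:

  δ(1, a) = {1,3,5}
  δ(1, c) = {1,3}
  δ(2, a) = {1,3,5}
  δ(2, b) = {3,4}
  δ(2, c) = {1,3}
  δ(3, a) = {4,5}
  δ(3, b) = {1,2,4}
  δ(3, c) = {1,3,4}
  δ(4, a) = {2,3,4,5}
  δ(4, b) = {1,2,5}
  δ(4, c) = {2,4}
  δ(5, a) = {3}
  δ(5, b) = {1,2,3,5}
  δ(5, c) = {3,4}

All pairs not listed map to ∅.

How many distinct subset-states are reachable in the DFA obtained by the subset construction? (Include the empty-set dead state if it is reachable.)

Start state of the DFA: {1}.
{1} --a--> {1,3,5}  [new]
{1} --b--> ∅  [new]
{1} --c--> {1,3}  [new]
{1,3,5} --a--> {1,3,4,5}  [new]
{1,3,5} --b--> {1,2,3,4,5}  [new]
{1,3,5} --c--> {1,3,4}  [new]
∅ --a--> ∅  [seen]
∅ --b--> ∅  [seen]
∅ --c--> ∅  [seen]
{1,3} --a--> {1,3,4,5}  [seen]
{1,3} --b--> {1,2,4}  [new]
{1,3} --c--> {1,3,4}  [seen]
{1,3,4,5} --a--> {1,2,3,4,5}  [seen]
{1,3,4,5} --b--> {1,2,3,4,5}  [seen]
{1,3,4,5} --c--> {1,2,3,4}  [new]
{1,2,3,4,5} --a--> {1,2,3,4,5}  [seen]
{1,2,3,4,5} --b--> {1,2,3,4,5}  [seen]
{1,2,3,4,5} --c--> {1,2,3,4}  [seen]
{1,3,4} --a--> {1,2,3,4,5}  [seen]
{1,3,4} --b--> {1,2,4,5}  [new]
{1,3,4} --c--> {1,2,3,4}  [seen]
{1,2,4} --a--> {1,2,3,4,5}  [seen]
{1,2,4} --b--> {1,2,3,4,5}  [seen]
{1,2,4} --c--> {1,2,3,4}  [seen]
{1,2,3,4} --a--> {1,2,3,4,5}  [seen]
{1,2,3,4} --b--> {1,2,3,4,5}  [seen]
{1,2,3,4} --c--> {1,2,3,4}  [seen]
{1,2,4,5} --a--> {1,2,3,4,5}  [seen]
{1,2,4,5} --b--> {1,2,3,4,5}  [seen]
{1,2,4,5} --c--> {1,2,3,4}  [seen]
Reachable DFA states: {1}, {1,3,5}, ∅, {1,3}, {1,3,4,5}, {1,2,3,4,5}, {1,3,4}, {1,2,4}, {1,2,3,4}, {1,2,4,5}.

10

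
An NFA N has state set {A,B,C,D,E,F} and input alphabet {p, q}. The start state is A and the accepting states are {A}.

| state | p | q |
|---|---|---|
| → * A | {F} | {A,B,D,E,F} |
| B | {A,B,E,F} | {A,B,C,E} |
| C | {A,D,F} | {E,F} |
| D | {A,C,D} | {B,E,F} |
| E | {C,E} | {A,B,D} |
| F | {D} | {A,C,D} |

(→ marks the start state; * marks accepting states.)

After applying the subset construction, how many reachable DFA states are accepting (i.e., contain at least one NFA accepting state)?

6

Start state of the DFA: {A}.
{A} --p--> {F}  [new]
{A} --q--> {A,B,D,E,F}  [new]
{F} --p--> {D}  [new]
{F} --q--> {A,C,D}  [new]
{A,B,D,E,F} --p--> {A,B,C,D,E,F}  [new]
{A,B,D,E,F} --q--> {A,B,C,D,E,F}  [seen]
{D} --p--> {A,C,D}  [seen]
{D} --q--> {B,E,F}  [new]
{A,C,D} --p--> {A,C,D,F}  [new]
{A,C,D} --q--> {A,B,D,E,F}  [seen]
{A,B,C,D,E,F} --p--> {A,B,C,D,E,F}  [seen]
{A,B,C,D,E,F} --q--> {A,B,C,D,E,F}  [seen]
{B,E,F} --p--> {A,B,C,D,E,F}  [seen]
{B,E,F} --q--> {A,B,C,D,E}  [new]
{A,C,D,F} --p--> {A,C,D,F}  [seen]
{A,C,D,F} --q--> {A,B,C,D,E,F}  [seen]
{A,B,C,D,E} --p--> {A,B,C,D,E,F}  [seen]
{A,B,C,D,E} --q--> {A,B,C,D,E,F}  [seen]
Reachable DFA states: {A}, {F}, {A,B,D,E,F}, {D}, {A,C,D}, {A,B,C,D,E,F}, {B,E,F}, {A,C,D,F}, {A,B,C,D,E}.
Accepting DFA states (contain an NFA accepting state): {A}, {A,B,D,E,F}, {A,C,D}, {A,B,C,D,E,F}, {A,C,D,F}, {A,B,C,D,E}.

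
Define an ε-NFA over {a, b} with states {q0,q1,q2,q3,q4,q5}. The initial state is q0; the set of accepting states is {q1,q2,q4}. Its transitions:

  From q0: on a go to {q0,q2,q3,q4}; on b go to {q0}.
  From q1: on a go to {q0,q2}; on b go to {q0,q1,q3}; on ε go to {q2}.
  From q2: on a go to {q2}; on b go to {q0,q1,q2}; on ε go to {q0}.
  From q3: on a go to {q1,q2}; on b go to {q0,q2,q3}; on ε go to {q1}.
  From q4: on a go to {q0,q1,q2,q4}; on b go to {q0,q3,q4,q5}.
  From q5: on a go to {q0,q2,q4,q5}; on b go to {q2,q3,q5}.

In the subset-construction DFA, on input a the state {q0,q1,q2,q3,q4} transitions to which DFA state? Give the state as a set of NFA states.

{q0,q1,q2,q3,q4}

δ(q0,a) = {q0,q2,q3,q4}; δ(q1,a) = {q0,q2}; δ(q2,a) = {q2}; δ(q3,a) = {q1,q2}; δ(q4,a) = {q0,q1,q2,q4}.
Union: {q0,q1,q2,q3,q4}.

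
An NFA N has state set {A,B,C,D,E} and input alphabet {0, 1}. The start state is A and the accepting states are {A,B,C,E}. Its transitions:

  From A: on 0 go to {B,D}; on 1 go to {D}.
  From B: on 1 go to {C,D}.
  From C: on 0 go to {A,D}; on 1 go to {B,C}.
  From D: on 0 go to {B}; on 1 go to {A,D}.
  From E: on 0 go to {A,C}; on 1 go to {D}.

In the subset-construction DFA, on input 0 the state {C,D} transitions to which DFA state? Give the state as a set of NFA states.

{A,B,D}

δ(C,0) = {A,D}; δ(D,0) = {B}.
Union: {A,B,D}.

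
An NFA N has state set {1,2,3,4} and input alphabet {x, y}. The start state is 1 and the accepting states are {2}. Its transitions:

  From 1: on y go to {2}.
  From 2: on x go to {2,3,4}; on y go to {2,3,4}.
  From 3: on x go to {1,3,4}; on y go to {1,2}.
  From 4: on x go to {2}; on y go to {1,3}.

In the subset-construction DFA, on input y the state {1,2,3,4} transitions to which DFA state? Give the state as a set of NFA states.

δ(1,y) = {2}; δ(2,y) = {2,3,4}; δ(3,y) = {1,2}; δ(4,y) = {1,3}.
Union: {1,2,3,4}.

{1,2,3,4}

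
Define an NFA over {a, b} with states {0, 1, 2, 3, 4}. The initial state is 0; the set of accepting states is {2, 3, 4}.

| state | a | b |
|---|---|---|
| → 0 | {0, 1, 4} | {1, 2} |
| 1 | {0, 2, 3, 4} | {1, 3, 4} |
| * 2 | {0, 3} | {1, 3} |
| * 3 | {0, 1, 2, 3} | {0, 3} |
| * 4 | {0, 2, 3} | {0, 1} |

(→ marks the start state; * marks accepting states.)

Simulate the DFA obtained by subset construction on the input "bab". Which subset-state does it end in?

Start: {0}.
δ(0,b) = {1, 2}.
Union: {1, 2}.
After b: {1, 2}.
δ(1,a) = {0, 2, 3, 4}; δ(2,a) = {0, 3}.
Union: {0, 2, 3, 4}.
After a: {0, 2, 3, 4}.
δ(0,b) = {1, 2}; δ(2,b) = {1, 3}; δ(3,b) = {0, 3}; δ(4,b) = {0, 1}.
Union: {0, 1, 2, 3}.
After b: {0, 1, 2, 3}.

{0, 1, 2, 3}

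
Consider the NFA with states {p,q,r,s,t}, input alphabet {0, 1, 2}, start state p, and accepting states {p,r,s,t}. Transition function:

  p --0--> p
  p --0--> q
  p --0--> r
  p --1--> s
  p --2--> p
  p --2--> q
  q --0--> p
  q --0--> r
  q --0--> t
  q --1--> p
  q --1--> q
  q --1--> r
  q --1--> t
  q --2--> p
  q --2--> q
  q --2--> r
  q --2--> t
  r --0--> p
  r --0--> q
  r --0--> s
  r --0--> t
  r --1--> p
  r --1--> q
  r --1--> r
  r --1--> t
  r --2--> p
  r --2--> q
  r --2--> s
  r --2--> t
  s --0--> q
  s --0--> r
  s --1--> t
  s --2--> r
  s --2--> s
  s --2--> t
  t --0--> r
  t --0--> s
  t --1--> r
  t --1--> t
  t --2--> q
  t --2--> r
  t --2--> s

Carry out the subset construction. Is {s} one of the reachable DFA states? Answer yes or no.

yes

Start state of the DFA: {p}.
{p} --0--> {p,q,r}  [new]
{p} --1--> {s}  [new]
{p} --2--> {p,q}  [new]
{p,q,r} --0--> {p,q,r,s,t}  [new]
{p,q,r} --1--> {p,q,r,s,t}  [seen]
{p,q,r} --2--> {p,q,r,s,t}  [seen]
{s} --0--> {q,r}  [new]
{s} --1--> {t}  [new]
{s} --2--> {r,s,t}  [new]
{p,q} --0--> {p,q,r,t}  [new]
{p,q} --1--> {p,q,r,s,t}  [seen]
{p,q} --2--> {p,q,r,t}  [seen]
{p,q,r,s,t} --0--> {p,q,r,s,t}  [seen]
{p,q,r,s,t} --1--> {p,q,r,s,t}  [seen]
{p,q,r,s,t} --2--> {p,q,r,s,t}  [seen]
{q,r} --0--> {p,q,r,s,t}  [seen]
{q,r} --1--> {p,q,r,t}  [seen]
{q,r} --2--> {p,q,r,s,t}  [seen]
{t} --0--> {r,s}  [new]
{t} --1--> {r,t}  [new]
{t} --2--> {q,r,s}  [new]
{r,s,t} --0--> {p,q,r,s,t}  [seen]
{r,s,t} --1--> {p,q,r,t}  [seen]
{r,s,t} --2--> {p,q,r,s,t}  [seen]
{p,q,r,t} --0--> {p,q,r,s,t}  [seen]
{p,q,r,t} --1--> {p,q,r,s,t}  [seen]
{p,q,r,t} --2--> {p,q,r,s,t}  [seen]
{r,s} --0--> {p,q,r,s,t}  [seen]
{r,s} --1--> {p,q,r,t}  [seen]
{r,s} --2--> {p,q,r,s,t}  [seen]
{r,t} --0--> {p,q,r,s,t}  [seen]
{r,t} --1--> {p,q,r,t}  [seen]
{r,t} --2--> {p,q,r,s,t}  [seen]
{q,r,s} --0--> {p,q,r,s,t}  [seen]
{q,r,s} --1--> {p,q,r,t}  [seen]
{q,r,s} --2--> {p,q,r,s,t}  [seen]
Reachable DFA states: {p}, {p,q,r}, {s}, {p,q}, {p,q,r,s,t}, {q,r}, {t}, {r,s,t}, {p,q,r,t}, {r,s}, {r,t}, {q,r,s}.
{s} is among them.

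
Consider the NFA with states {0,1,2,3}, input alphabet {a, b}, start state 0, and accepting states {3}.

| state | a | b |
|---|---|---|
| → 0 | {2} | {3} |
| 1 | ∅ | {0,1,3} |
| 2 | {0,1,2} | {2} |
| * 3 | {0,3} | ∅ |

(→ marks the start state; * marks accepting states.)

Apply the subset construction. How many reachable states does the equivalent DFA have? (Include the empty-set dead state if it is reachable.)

Start state of the DFA: {0}.
{0} --a--> {2}  [new]
{0} --b--> {3}  [new]
{2} --a--> {0,1,2}  [new]
{2} --b--> {2}  [seen]
{3} --a--> {0,3}  [new]
{3} --b--> ∅  [new]
{0,1,2} --a--> {0,1,2}  [seen]
{0,1,2} --b--> {0,1,2,3}  [new]
{0,3} --a--> {0,2,3}  [new]
{0,3} --b--> {3}  [seen]
∅ --a--> ∅  [seen]
∅ --b--> ∅  [seen]
{0,1,2,3} --a--> {0,1,2,3}  [seen]
{0,1,2,3} --b--> {0,1,2,3}  [seen]
{0,2,3} --a--> {0,1,2,3}  [seen]
{0,2,3} --b--> {2,3}  [new]
{2,3} --a--> {0,1,2,3}  [seen]
{2,3} --b--> {2}  [seen]
Reachable DFA states: {0}, {2}, {3}, {0,1,2}, {0,3}, ∅, {0,1,2,3}, {0,2,3}, {2,3}.

9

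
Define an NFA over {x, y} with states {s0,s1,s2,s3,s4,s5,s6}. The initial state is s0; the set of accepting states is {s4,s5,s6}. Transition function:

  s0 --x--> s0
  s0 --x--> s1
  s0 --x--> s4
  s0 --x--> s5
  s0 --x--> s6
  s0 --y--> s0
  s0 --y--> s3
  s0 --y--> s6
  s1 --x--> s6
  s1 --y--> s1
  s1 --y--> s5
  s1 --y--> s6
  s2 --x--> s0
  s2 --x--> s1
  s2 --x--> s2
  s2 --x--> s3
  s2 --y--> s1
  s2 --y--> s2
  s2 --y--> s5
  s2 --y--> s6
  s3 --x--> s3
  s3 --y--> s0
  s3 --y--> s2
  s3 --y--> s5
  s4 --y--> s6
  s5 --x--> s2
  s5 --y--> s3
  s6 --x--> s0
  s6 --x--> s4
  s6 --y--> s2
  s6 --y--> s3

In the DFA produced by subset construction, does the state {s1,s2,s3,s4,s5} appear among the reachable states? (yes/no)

no

Start state of the DFA: {s0}.
{s0} --x--> {s0,s1,s4,s5,s6}  [new]
{s0} --y--> {s0,s3,s6}  [new]
{s0,s1,s4,s5,s6} --x--> {s0,s1,s2,s4,s5,s6}  [new]
{s0,s1,s4,s5,s6} --y--> {s0,s1,s2,s3,s5,s6}  [new]
{s0,s3,s6} --x--> {s0,s1,s3,s4,s5,s6}  [new]
{s0,s3,s6} --y--> {s0,s2,s3,s5,s6}  [new]
{s0,s1,s2,s4,s5,s6} --x--> {s0,s1,s2,s3,s4,s5,s6}  [new]
{s0,s1,s2,s4,s5,s6} --y--> {s0,s1,s2,s3,s5,s6}  [seen]
{s0,s1,s2,s3,s5,s6} --x--> {s0,s1,s2,s3,s4,s5,s6}  [seen]
{s0,s1,s2,s3,s5,s6} --y--> {s0,s1,s2,s3,s5,s6}  [seen]
{s0,s1,s3,s4,s5,s6} --x--> {s0,s1,s2,s3,s4,s5,s6}  [seen]
{s0,s1,s3,s4,s5,s6} --y--> {s0,s1,s2,s3,s5,s6}  [seen]
{s0,s2,s3,s5,s6} --x--> {s0,s1,s2,s3,s4,s5,s6}  [seen]
{s0,s2,s3,s5,s6} --y--> {s0,s1,s2,s3,s5,s6}  [seen]
{s0,s1,s2,s3,s4,s5,s6} --x--> {s0,s1,s2,s3,s4,s5,s6}  [seen]
{s0,s1,s2,s3,s4,s5,s6} --y--> {s0,s1,s2,s3,s5,s6}  [seen]
Reachable DFA states: {s0}, {s0,s1,s4,s5,s6}, {s0,s3,s6}, {s0,s1,s2,s4,s5,s6}, {s0,s1,s2,s3,s5,s6}, {s0,s1,s3,s4,s5,s6}, {s0,s2,s3,s5,s6}, {s0,s1,s2,s3,s4,s5,s6}.
{s1,s2,s3,s4,s5} is not among them.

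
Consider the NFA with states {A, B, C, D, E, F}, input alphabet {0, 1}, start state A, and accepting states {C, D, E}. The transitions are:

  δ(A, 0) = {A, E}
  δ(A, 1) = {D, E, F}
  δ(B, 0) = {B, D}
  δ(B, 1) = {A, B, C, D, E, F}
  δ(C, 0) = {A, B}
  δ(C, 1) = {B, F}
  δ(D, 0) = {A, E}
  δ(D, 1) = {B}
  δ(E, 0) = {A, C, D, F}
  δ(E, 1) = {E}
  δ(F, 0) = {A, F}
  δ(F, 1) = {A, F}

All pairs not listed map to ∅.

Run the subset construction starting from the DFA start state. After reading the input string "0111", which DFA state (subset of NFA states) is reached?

Start: {A}.
δ(A,0) = {A, E}.
Union: {A, E}.
After 0: {A, E}.
δ(A,1) = {D, E, F}; δ(E,1) = {E}.
Union: {D, E, F}.
After 1: {D, E, F}.
δ(D,1) = {B}; δ(E,1) = {E}; δ(F,1) = {A, F}.
Union: {A, B, E, F}.
After 1: {A, B, E, F}.
δ(A,1) = {D, E, F}; δ(B,1) = {A, B, C, D, E, F}; δ(E,1) = {E}; δ(F,1) = {A, F}.
Union: {A, B, C, D, E, F}.
After 1: {A, B, C, D, E, F}.

{A, B, C, D, E, F}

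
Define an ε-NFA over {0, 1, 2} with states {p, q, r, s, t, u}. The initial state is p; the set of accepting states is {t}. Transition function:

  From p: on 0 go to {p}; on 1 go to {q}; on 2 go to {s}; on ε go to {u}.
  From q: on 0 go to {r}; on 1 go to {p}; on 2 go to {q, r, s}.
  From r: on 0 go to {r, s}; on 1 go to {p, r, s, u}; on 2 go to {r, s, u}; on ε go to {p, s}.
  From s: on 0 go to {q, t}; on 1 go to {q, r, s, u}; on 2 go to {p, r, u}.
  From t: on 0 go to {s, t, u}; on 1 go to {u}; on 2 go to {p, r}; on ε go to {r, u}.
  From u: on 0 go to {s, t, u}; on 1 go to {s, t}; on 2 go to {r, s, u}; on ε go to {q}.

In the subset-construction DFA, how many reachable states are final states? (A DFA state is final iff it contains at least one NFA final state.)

Start state of the DFA: {p, q, u} (ε-closure of the NFA start).
{p, q, u} --0--> {p, q, r, s, t, u}  [new]
{p, q, u} --1--> {p, q, r, s, t, u}  [seen]
{p, q, u} --2--> {p, q, r, s, u}  [new]
{p, q, r, s, t, u} --0--> {p, q, r, s, t, u}  [seen]
{p, q, r, s, t, u} --1--> {p, q, r, s, t, u}  [seen]
{p, q, r, s, t, u} --2--> {p, q, r, s, u}  [seen]
{p, q, r, s, u} --0--> {p, q, r, s, t, u}  [seen]
{p, q, r, s, u} --1--> {p, q, r, s, t, u}  [seen]
{p, q, r, s, u} --2--> {p, q, r, s, u}  [seen]
Reachable DFA states: {p, q, u}, {p, q, r, s, t, u}, {p, q, r, s, u}.
Accepting DFA states (contain an NFA accepting state): {p, q, r, s, t, u}.

1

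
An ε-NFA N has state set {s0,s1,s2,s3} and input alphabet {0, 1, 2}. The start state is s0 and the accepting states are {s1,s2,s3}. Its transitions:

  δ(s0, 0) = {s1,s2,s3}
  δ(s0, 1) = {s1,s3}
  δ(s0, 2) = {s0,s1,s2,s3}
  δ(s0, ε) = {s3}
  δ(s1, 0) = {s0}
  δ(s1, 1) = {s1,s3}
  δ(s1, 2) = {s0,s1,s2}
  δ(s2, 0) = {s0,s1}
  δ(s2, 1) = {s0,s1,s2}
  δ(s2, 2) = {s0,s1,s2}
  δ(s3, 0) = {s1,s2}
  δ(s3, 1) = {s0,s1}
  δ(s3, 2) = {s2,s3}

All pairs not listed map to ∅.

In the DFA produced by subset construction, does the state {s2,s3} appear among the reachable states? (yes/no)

no

Start state of the DFA: {s0,s3} (ε-closure of the NFA start).
{s0,s3} --0--> {s1,s2,s3}  [new]
{s0,s3} --1--> {s0,s1,s3}  [new]
{s0,s3} --2--> {s0,s1,s2,s3}  [new]
{s1,s2,s3} --0--> {s0,s1,s2,s3}  [seen]
{s1,s2,s3} --1--> {s0,s1,s2,s3}  [seen]
{s1,s2,s3} --2--> {s0,s1,s2,s3}  [seen]
{s0,s1,s3} --0--> {s0,s1,s2,s3}  [seen]
{s0,s1,s3} --1--> {s0,s1,s3}  [seen]
{s0,s1,s3} --2--> {s0,s1,s2,s3}  [seen]
{s0,s1,s2,s3} --0--> {s0,s1,s2,s3}  [seen]
{s0,s1,s2,s3} --1--> {s0,s1,s2,s3}  [seen]
{s0,s1,s2,s3} --2--> {s0,s1,s2,s3}  [seen]
Reachable DFA states: {s0,s3}, {s1,s2,s3}, {s0,s1,s3}, {s0,s1,s2,s3}.
{s2,s3} is not among them.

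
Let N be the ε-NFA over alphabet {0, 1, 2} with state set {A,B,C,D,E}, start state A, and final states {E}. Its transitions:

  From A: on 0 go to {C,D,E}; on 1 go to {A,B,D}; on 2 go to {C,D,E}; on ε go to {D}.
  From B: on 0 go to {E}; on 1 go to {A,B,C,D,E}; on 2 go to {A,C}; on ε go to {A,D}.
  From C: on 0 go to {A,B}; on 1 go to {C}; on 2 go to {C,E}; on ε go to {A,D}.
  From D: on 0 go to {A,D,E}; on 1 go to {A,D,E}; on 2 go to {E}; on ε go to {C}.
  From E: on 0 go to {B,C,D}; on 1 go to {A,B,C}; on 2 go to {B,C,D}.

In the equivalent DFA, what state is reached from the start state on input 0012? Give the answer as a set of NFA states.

Start: {A,C,D}.
δ(A,0) = {C,D,E}; δ(C,0) = {A,B}; δ(D,0) = {A,D,E}.
Union: {A,B,C,D,E}.
After 0: {A,B,C,D,E}.
δ(A,0) = {C,D,E}; δ(B,0) = {E}; δ(C,0) = {A,B}; δ(D,0) = {A,D,E}; δ(E,0) = {B,C,D}.
Union: {A,B,C,D,E}.
After 0: {A,B,C,D,E}.
δ(A,1) = {A,B,D}; δ(B,1) = {A,B,C,D,E}; δ(C,1) = {C}; δ(D,1) = {A,D,E}; δ(E,1) = {A,B,C}.
Union: {A,B,C,D,E}.
After 1: {A,B,C,D,E}.
δ(A,2) = {C,D,E}; δ(B,2) = {A,C}; δ(C,2) = {C,E}; δ(D,2) = {E}; δ(E,2) = {B,C,D}.
Union: {A,B,C,D,E}.
After 2: {A,B,C,D,E}.

{A,B,C,D,E}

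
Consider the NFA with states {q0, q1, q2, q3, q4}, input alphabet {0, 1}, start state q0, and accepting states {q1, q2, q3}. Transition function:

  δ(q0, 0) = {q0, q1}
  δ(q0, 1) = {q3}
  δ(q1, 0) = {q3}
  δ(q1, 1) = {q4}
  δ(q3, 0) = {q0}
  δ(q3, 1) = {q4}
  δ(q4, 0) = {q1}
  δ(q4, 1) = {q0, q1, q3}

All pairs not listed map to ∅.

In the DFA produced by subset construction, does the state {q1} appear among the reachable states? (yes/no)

yes

Start state of the DFA: {q0}.
{q0} --0--> {q0, q1}  [new]
{q0} --1--> {q3}  [new]
{q0, q1} --0--> {q0, q1, q3}  [new]
{q0, q1} --1--> {q3, q4}  [new]
{q3} --0--> {q0}  [seen]
{q3} --1--> {q4}  [new]
{q0, q1, q3} --0--> {q0, q1, q3}  [seen]
{q0, q1, q3} --1--> {q3, q4}  [seen]
{q3, q4} --0--> {q0, q1}  [seen]
{q3, q4} --1--> {q0, q1, q3, q4}  [new]
{q4} --0--> {q1}  [new]
{q4} --1--> {q0, q1, q3}  [seen]
{q0, q1, q3, q4} --0--> {q0, q1, q3}  [seen]
{q0, q1, q3, q4} --1--> {q0, q1, q3, q4}  [seen]
{q1} --0--> {q3}  [seen]
{q1} --1--> {q4}  [seen]
Reachable DFA states: {q0}, {q0, q1}, {q3}, {q0, q1, q3}, {q3, q4}, {q4}, {q0, q1, q3, q4}, {q1}.
{q1} is among them.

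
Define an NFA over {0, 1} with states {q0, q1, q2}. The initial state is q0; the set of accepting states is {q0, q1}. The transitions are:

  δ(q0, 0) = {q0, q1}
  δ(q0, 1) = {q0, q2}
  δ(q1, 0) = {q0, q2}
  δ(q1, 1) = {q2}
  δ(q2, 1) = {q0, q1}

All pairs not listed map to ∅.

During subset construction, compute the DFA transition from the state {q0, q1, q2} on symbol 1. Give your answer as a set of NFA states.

δ(q0,1) = {q0, q2}; δ(q1,1) = {q2}; δ(q2,1) = {q0, q1}.
Union: {q0, q1, q2}.

{q0, q1, q2}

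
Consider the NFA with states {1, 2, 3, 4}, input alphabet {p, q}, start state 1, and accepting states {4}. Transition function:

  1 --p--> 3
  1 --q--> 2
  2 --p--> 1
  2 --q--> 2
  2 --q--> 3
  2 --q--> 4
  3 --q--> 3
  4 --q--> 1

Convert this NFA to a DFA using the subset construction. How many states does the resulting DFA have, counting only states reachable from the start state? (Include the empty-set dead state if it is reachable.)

Start state of the DFA: {1}.
{1} --p--> {3}  [new]
{1} --q--> {2}  [new]
{3} --p--> ∅  [new]
{3} --q--> {3}  [seen]
{2} --p--> {1}  [seen]
{2} --q--> {2, 3, 4}  [new]
∅ --p--> ∅  [seen]
∅ --q--> ∅  [seen]
{2, 3, 4} --p--> {1}  [seen]
{2, 3, 4} --q--> {1, 2, 3, 4}  [new]
{1, 2, 3, 4} --p--> {1, 3}  [new]
{1, 2, 3, 4} --q--> {1, 2, 3, 4}  [seen]
{1, 3} --p--> {3}  [seen]
{1, 3} --q--> {2, 3}  [new]
{2, 3} --p--> {1}  [seen]
{2, 3} --q--> {2, 3, 4}  [seen]
Reachable DFA states: {1}, {3}, {2}, ∅, {2, 3, 4}, {1, 2, 3, 4}, {1, 3}, {2, 3}.

8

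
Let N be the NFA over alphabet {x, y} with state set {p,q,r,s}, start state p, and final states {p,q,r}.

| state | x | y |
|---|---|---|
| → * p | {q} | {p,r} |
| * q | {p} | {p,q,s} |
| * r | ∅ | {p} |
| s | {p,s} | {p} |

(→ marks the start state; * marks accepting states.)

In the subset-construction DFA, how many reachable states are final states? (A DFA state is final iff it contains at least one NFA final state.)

Start state of the DFA: {p}.
{p} --x--> {q}  [new]
{p} --y--> {p,r}  [new]
{q} --x--> {p}  [seen]
{q} --y--> {p,q,s}  [new]
{p,r} --x--> {q}  [seen]
{p,r} --y--> {p,r}  [seen]
{p,q,s} --x--> {p,q,s}  [seen]
{p,q,s} --y--> {p,q,r,s}  [new]
{p,q,r,s} --x--> {p,q,s}  [seen]
{p,q,r,s} --y--> {p,q,r,s}  [seen]
Reachable DFA states: {p}, {q}, {p,r}, {p,q,s}, {p,q,r,s}.
Accepting DFA states (contain an NFA accepting state): {p}, {q}, {p,r}, {p,q,s}, {p,q,r,s}.

5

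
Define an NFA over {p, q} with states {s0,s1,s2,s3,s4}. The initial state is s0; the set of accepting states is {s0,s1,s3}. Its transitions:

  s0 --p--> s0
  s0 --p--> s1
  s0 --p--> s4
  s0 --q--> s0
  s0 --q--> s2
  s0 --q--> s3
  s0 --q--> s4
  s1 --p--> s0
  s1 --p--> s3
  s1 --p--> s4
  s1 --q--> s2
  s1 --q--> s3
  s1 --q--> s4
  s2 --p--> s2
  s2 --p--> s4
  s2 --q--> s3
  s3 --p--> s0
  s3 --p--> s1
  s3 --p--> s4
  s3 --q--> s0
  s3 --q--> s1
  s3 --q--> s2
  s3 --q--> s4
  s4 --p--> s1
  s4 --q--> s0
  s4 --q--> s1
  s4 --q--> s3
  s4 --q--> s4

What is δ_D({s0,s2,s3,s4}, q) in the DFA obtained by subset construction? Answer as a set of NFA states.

{s0,s1,s2,s3,s4}

δ(s0,q) = {s0,s2,s3,s4}; δ(s2,q) = {s3}; δ(s3,q) = {s0,s1,s2,s4}; δ(s4,q) = {s0,s1,s3,s4}.
Union: {s0,s1,s2,s3,s4}.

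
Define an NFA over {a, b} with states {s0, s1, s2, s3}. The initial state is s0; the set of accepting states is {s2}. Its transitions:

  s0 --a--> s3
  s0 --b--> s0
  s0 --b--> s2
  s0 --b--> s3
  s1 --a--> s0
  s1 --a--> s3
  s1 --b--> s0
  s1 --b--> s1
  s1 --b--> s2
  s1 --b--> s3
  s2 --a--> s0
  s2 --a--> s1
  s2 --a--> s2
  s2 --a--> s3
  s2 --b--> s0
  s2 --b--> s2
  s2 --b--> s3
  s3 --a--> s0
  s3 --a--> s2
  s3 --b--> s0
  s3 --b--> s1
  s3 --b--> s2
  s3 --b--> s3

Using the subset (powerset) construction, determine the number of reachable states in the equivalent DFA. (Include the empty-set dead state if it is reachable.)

Start state of the DFA: {s0}.
{s0} --a--> {s3}  [new]
{s0} --b--> {s0, s2, s3}  [new]
{s3} --a--> {s0, s2}  [new]
{s3} --b--> {s0, s1, s2, s3}  [new]
{s0, s2, s3} --a--> {s0, s1, s2, s3}  [seen]
{s0, s2, s3} --b--> {s0, s1, s2, s3}  [seen]
{s0, s2} --a--> {s0, s1, s2, s3}  [seen]
{s0, s2} --b--> {s0, s2, s3}  [seen]
{s0, s1, s2, s3} --a--> {s0, s1, s2, s3}  [seen]
{s0, s1, s2, s3} --b--> {s0, s1, s2, s3}  [seen]
Reachable DFA states: {s0}, {s3}, {s0, s2, s3}, {s0, s2}, {s0, s1, s2, s3}.

5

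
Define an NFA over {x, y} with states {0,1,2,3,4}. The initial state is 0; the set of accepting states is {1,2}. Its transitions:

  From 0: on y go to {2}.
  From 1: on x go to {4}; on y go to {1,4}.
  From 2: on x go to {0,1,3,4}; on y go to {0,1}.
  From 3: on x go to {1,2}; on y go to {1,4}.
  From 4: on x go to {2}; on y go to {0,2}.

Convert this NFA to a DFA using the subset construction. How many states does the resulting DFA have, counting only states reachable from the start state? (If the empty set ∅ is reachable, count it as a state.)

Start state of the DFA: {0}.
{0} --x--> ∅  [new]
{0} --y--> {2}  [new]
∅ --x--> ∅  [seen]
∅ --y--> ∅  [seen]
{2} --x--> {0,1,3,4}  [new]
{2} --y--> {0,1}  [new]
{0,1,3,4} --x--> {1,2,4}  [new]
{0,1,3,4} --y--> {0,1,2,4}  [new]
{0,1} --x--> {4}  [new]
{0,1} --y--> {1,2,4}  [seen]
{1,2,4} --x--> {0,1,2,3,4}  [new]
{1,2,4} --y--> {0,1,2,4}  [seen]
{0,1,2,4} --x--> {0,1,2,3,4}  [seen]
{0,1,2,4} --y--> {0,1,2,4}  [seen]
{4} --x--> {2}  [seen]
{4} --y--> {0,2}  [new]
{0,1,2,3,4} --x--> {0,1,2,3,4}  [seen]
{0,1,2,3,4} --y--> {0,1,2,4}  [seen]
{0,2} --x--> {0,1,3,4}  [seen]
{0,2} --y--> {0,1,2}  [new]
{0,1,2} --x--> {0,1,3,4}  [seen]
{0,1,2} --y--> {0,1,2,4}  [seen]
Reachable DFA states: {0}, ∅, {2}, {0,1,3,4}, {0,1}, {1,2,4}, {0,1,2,4}, {4}, {0,1,2,3,4}, {0,2}, {0,1,2}.

11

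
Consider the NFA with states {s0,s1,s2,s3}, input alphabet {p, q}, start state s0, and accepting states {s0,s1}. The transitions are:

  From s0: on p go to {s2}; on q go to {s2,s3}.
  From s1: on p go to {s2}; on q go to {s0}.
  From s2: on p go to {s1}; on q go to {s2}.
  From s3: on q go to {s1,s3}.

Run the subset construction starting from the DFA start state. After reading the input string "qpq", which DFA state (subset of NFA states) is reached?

Start: {s0}.
δ(s0,q) = {s2,s3}.
Union: {s2,s3}.
After q: {s2,s3}.
δ(s2,p) = {s1}; δ(s3,p) = ∅.
Union: {s1}.
After p: {s1}.
δ(s1,q) = {s0}.
Union: {s0}.
After q: {s0}.

{s0}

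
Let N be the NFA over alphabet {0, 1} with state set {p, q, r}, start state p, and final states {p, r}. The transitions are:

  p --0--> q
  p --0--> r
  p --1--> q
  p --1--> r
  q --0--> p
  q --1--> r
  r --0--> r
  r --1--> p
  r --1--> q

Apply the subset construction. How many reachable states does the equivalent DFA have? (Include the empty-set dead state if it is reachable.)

Start state of the DFA: {p}.
{p} --0--> {q, r}  [new]
{p} --1--> {q, r}  [seen]
{q, r} --0--> {p, r}  [new]
{q, r} --1--> {p, q, r}  [new]
{p, r} --0--> {q, r}  [seen]
{p, r} --1--> {p, q, r}  [seen]
{p, q, r} --0--> {p, q, r}  [seen]
{p, q, r} --1--> {p, q, r}  [seen]
Reachable DFA states: {p}, {q, r}, {p, r}, {p, q, r}.

4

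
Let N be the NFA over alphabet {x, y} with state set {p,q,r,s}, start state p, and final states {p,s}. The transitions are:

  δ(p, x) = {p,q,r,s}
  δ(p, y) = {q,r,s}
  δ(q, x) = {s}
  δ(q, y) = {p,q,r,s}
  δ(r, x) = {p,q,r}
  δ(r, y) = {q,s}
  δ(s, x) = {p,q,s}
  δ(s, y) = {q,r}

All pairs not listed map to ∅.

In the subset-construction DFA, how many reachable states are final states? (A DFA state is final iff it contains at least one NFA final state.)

3

Start state of the DFA: {p}.
{p} --x--> {p,q,r,s}  [new]
{p} --y--> {q,r,s}  [new]
{p,q,r,s} --x--> {p,q,r,s}  [seen]
{p,q,r,s} --y--> {p,q,r,s}  [seen]
{q,r,s} --x--> {p,q,r,s}  [seen]
{q,r,s} --y--> {p,q,r,s}  [seen]
Reachable DFA states: {p}, {p,q,r,s}, {q,r,s}.
Accepting DFA states (contain an NFA accepting state): {p}, {p,q,r,s}, {q,r,s}.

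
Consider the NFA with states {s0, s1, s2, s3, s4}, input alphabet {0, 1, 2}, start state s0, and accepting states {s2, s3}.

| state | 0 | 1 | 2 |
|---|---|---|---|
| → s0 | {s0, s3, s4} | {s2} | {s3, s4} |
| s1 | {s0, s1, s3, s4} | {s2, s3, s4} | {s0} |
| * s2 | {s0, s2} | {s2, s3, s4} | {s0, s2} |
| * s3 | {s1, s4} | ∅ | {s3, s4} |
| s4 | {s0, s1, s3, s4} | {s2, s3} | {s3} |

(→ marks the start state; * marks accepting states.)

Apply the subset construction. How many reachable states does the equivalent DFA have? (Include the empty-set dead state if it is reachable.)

Start state of the DFA: {s0}.
{s0} --0--> {s0, s3, s4}  [new]
{s0} --1--> {s2}  [new]
{s0} --2--> {s3, s4}  [new]
{s0, s3, s4} --0--> {s0, s1, s3, s4}  [new]
{s0, s3, s4} --1--> {s2, s3}  [new]
{s0, s3, s4} --2--> {s3, s4}  [seen]
{s2} --0--> {s0, s2}  [new]
{s2} --1--> {s2, s3, s4}  [new]
{s2} --2--> {s0, s2}  [seen]
{s3, s4} --0--> {s0, s1, s3, s4}  [seen]
{s3, s4} --1--> {s2, s3}  [seen]
{s3, s4} --2--> {s3, s4}  [seen]
{s0, s1, s3, s4} --0--> {s0, s1, s3, s4}  [seen]
{s0, s1, s3, s4} --1--> {s2, s3, s4}  [seen]
{s0, s1, s3, s4} --2--> {s0, s3, s4}  [seen]
{s2, s3} --0--> {s0, s1, s2, s4}  [new]
{s2, s3} --1--> {s2, s3, s4}  [seen]
{s2, s3} --2--> {s0, s2, s3, s4}  [new]
{s0, s2} --0--> {s0, s2, s3, s4}  [seen]
{s0, s2} --1--> {s2, s3, s4}  [seen]
{s0, s2} --2--> {s0, s2, s3, s4}  [seen]
{s2, s3, s4} --0--> {s0, s1, s2, s3, s4}  [new]
{s2, s3, s4} --1--> {s2, s3, s4}  [seen]
{s2, s3, s4} --2--> {s0, s2, s3, s4}  [seen]
{s0, s1, s2, s4} --0--> {s0, s1, s2, s3, s4}  [seen]
{s0, s1, s2, s4} --1--> {s2, s3, s4}  [seen]
{s0, s1, s2, s4} --2--> {s0, s2, s3, s4}  [seen]
{s0, s2, s3, s4} --0--> {s0, s1, s2, s3, s4}  [seen]
{s0, s2, s3, s4} --1--> {s2, s3, s4}  [seen]
{s0, s2, s3, s4} --2--> {s0, s2, s3, s4}  [seen]
{s0, s1, s2, s3, s4} --0--> {s0, s1, s2, s3, s4}  [seen]
{s0, s1, s2, s3, s4} --1--> {s2, s3, s4}  [seen]
{s0, s1, s2, s3, s4} --2--> {s0, s2, s3, s4}  [seen]
Reachable DFA states: {s0}, {s0, s3, s4}, {s2}, {s3, s4}, {s0, s1, s3, s4}, {s2, s3}, {s0, s2}, {s2, s3, s4}, {s0, s1, s2, s4}, {s0, s2, s3, s4}, {s0, s1, s2, s3, s4}.

11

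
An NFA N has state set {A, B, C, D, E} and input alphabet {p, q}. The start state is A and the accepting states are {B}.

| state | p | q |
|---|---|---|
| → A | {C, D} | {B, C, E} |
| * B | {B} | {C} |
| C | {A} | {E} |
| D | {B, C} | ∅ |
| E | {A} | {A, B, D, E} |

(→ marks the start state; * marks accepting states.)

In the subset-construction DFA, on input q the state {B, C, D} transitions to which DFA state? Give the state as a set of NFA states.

{C, E}

δ(B,q) = {C}; δ(C,q) = {E}; δ(D,q) = ∅.
Union: {C, E}.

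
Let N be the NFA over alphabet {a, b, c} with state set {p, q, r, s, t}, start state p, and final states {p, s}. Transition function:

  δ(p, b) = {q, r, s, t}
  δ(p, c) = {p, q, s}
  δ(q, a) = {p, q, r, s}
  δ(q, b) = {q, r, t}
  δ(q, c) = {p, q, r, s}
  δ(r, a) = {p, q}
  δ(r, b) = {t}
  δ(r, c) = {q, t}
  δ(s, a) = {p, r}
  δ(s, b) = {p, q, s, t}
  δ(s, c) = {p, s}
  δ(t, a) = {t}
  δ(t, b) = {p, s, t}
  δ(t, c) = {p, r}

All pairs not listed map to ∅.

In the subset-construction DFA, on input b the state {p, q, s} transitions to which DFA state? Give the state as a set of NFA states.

{p, q, r, s, t}

δ(p,b) = {q, r, s, t}; δ(q,b) = {q, r, t}; δ(s,b) = {p, q, s, t}.
Union: {p, q, r, s, t}.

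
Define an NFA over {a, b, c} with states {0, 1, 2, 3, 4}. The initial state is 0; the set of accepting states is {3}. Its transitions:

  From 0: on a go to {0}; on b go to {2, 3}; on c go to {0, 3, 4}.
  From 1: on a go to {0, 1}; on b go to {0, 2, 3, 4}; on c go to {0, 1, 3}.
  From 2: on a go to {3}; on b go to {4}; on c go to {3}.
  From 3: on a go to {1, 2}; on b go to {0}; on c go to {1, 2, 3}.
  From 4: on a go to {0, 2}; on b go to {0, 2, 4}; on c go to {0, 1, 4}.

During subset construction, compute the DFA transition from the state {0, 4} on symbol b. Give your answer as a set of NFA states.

{0, 2, 3, 4}

δ(0,b) = {2, 3}; δ(4,b) = {0, 2, 4}.
Union: {0, 2, 3, 4}.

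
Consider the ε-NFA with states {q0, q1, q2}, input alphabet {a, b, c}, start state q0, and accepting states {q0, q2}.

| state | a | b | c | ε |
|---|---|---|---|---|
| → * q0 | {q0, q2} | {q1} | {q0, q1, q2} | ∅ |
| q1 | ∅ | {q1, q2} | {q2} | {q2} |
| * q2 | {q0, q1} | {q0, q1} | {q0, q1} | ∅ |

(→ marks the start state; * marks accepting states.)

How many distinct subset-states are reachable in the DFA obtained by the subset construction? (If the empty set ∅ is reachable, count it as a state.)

4

Start state of the DFA: {q0} (ε-closure of the NFA start).
{q0} --a--> {q0, q2}  [new]
{q0} --b--> {q1, q2}  [new]
{q0} --c--> {q0, q1, q2}  [new]
{q0, q2} --a--> {q0, q1, q2}  [seen]
{q0, q2} --b--> {q0, q1, q2}  [seen]
{q0, q2} --c--> {q0, q1, q2}  [seen]
{q1, q2} --a--> {q0, q1, q2}  [seen]
{q1, q2} --b--> {q0, q1, q2}  [seen]
{q1, q2} --c--> {q0, q1, q2}  [seen]
{q0, q1, q2} --a--> {q0, q1, q2}  [seen]
{q0, q1, q2} --b--> {q0, q1, q2}  [seen]
{q0, q1, q2} --c--> {q0, q1, q2}  [seen]
Reachable DFA states: {q0}, {q0, q2}, {q1, q2}, {q0, q1, q2}.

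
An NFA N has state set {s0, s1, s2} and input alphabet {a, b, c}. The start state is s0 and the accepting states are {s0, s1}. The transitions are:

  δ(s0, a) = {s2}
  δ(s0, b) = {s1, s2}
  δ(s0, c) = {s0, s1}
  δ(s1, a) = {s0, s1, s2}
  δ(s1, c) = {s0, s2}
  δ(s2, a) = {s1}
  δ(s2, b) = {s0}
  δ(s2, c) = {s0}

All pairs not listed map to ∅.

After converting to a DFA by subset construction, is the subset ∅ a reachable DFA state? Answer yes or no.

yes

Start state of the DFA: {s0}.
{s0} --a--> {s2}  [new]
{s0} --b--> {s1, s2}  [new]
{s0} --c--> {s0, s1}  [new]
{s2} --a--> {s1}  [new]
{s2} --b--> {s0}  [seen]
{s2} --c--> {s0}  [seen]
{s1, s2} --a--> {s0, s1, s2}  [new]
{s1, s2} --b--> {s0}  [seen]
{s1, s2} --c--> {s0, s2}  [new]
{s0, s1} --a--> {s0, s1, s2}  [seen]
{s0, s1} --b--> {s1, s2}  [seen]
{s0, s1} --c--> {s0, s1, s2}  [seen]
{s1} --a--> {s0, s1, s2}  [seen]
{s1} --b--> ∅  [new]
{s1} --c--> {s0, s2}  [seen]
{s0, s1, s2} --a--> {s0, s1, s2}  [seen]
{s0, s1, s2} --b--> {s0, s1, s2}  [seen]
{s0, s1, s2} --c--> {s0, s1, s2}  [seen]
{s0, s2} --a--> {s1, s2}  [seen]
{s0, s2} --b--> {s0, s1, s2}  [seen]
{s0, s2} --c--> {s0, s1}  [seen]
∅ --a--> ∅  [seen]
∅ --b--> ∅  [seen]
∅ --c--> ∅  [seen]
Reachable DFA states: {s0}, {s2}, {s1, s2}, {s0, s1}, {s1}, {s0, s1, s2}, {s0, s2}, ∅.
∅ is among them.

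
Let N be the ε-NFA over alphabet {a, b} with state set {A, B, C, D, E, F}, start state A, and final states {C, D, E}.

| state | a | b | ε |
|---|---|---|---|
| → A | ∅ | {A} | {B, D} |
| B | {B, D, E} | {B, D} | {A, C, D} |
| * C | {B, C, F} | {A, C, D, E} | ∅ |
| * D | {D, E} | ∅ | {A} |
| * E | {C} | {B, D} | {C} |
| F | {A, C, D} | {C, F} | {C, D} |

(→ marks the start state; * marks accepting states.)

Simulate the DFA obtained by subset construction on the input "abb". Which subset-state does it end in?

Start: {A, B, C, D}.
δ(A,a) = ∅; δ(B,a) = {B, D, E}; δ(C,a) = {B, C, F}; δ(D,a) = {D, E}.
Union: {B, C, D, E, F}.
ε-closure gives {A, B, C, D, E, F}.
After a: {A, B, C, D, E, F}.
δ(A,b) = {A}; δ(B,b) = {B, D}; δ(C,b) = {A, C, D, E}; δ(D,b) = ∅; δ(E,b) = {B, D}; δ(F,b) = {C, F}.
Union: {A, B, C, D, E, F}.
After b: {A, B, C, D, E, F}.
δ(A,b) = {A}; δ(B,b) = {B, D}; δ(C,b) = {A, C, D, E}; δ(D,b) = ∅; δ(E,b) = {B, D}; δ(F,b) = {C, F}.
Union: {A, B, C, D, E, F}.
After b: {A, B, C, D, E, F}.

{A, B, C, D, E, F}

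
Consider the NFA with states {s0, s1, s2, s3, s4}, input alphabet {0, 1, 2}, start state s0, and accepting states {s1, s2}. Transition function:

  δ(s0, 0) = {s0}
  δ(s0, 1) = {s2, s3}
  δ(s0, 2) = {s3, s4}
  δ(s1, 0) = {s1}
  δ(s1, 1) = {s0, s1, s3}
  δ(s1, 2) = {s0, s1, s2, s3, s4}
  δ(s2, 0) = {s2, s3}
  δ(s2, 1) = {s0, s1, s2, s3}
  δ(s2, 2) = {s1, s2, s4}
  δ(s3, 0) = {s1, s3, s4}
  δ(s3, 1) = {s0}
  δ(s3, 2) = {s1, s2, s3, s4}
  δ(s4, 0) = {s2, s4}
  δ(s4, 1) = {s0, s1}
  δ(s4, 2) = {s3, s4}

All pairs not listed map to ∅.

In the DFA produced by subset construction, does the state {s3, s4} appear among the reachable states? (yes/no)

yes

Start state of the DFA: {s0}.
{s0} --0--> {s0}  [seen]
{s0} --1--> {s2, s3}  [new]
{s0} --2--> {s3, s4}  [new]
{s2, s3} --0--> {s1, s2, s3, s4}  [new]
{s2, s3} --1--> {s0, s1, s2, s3}  [new]
{s2, s3} --2--> {s1, s2, s3, s4}  [seen]
{s3, s4} --0--> {s1, s2, s3, s4}  [seen]
{s3, s4} --1--> {s0, s1}  [new]
{s3, s4} --2--> {s1, s2, s3, s4}  [seen]
{s1, s2, s3, s4} --0--> {s1, s2, s3, s4}  [seen]
{s1, s2, s3, s4} --1--> {s0, s1, s2, s3}  [seen]
{s1, s2, s3, s4} --2--> {s0, s1, s2, s3, s4}  [new]
{s0, s1, s2, s3} --0--> {s0, s1, s2, s3, s4}  [seen]
{s0, s1, s2, s3} --1--> {s0, s1, s2, s3}  [seen]
{s0, s1, s2, s3} --2--> {s0, s1, s2, s3, s4}  [seen]
{s0, s1} --0--> {s0, s1}  [seen]
{s0, s1} --1--> {s0, s1, s2, s3}  [seen]
{s0, s1} --2--> {s0, s1, s2, s3, s4}  [seen]
{s0, s1, s2, s3, s4} --0--> {s0, s1, s2, s3, s4}  [seen]
{s0, s1, s2, s3, s4} --1--> {s0, s1, s2, s3}  [seen]
{s0, s1, s2, s3, s4} --2--> {s0, s1, s2, s3, s4}  [seen]
Reachable DFA states: {s0}, {s2, s3}, {s3, s4}, {s1, s2, s3, s4}, {s0, s1, s2, s3}, {s0, s1}, {s0, s1, s2, s3, s4}.
{s3, s4} is among them.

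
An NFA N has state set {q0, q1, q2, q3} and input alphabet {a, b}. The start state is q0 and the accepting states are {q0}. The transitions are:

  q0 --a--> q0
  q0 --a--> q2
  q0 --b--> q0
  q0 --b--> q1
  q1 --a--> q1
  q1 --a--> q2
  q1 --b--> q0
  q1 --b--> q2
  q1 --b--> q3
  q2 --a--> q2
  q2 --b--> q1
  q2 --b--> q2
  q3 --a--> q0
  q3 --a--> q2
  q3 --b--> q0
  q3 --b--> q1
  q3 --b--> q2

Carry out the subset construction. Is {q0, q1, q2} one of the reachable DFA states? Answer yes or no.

Start state of the DFA: {q0}.
{q0} --a--> {q0, q2}  [new]
{q0} --b--> {q0, q1}  [new]
{q0, q2} --a--> {q0, q2}  [seen]
{q0, q2} --b--> {q0, q1, q2}  [new]
{q0, q1} --a--> {q0, q1, q2}  [seen]
{q0, q1} --b--> {q0, q1, q2, q3}  [new]
{q0, q1, q2} --a--> {q0, q1, q2}  [seen]
{q0, q1, q2} --b--> {q0, q1, q2, q3}  [seen]
{q0, q1, q2, q3} --a--> {q0, q1, q2}  [seen]
{q0, q1, q2, q3} --b--> {q0, q1, q2, q3}  [seen]
Reachable DFA states: {q0}, {q0, q2}, {q0, q1}, {q0, q1, q2}, {q0, q1, q2, q3}.
{q0, q1, q2} is among them.

yes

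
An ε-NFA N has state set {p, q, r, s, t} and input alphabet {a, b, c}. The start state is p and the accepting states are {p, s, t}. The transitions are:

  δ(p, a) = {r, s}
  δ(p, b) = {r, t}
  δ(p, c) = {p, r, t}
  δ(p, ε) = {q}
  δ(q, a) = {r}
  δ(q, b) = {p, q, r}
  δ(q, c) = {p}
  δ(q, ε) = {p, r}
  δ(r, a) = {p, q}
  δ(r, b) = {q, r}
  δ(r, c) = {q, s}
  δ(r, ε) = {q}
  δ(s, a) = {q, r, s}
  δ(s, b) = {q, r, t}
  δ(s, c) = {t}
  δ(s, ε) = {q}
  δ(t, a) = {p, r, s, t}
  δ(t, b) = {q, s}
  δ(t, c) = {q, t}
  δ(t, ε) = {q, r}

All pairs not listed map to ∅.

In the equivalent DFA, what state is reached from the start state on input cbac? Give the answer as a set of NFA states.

{p, q, r, s, t}

Start: {p, q, r}.
δ(p,c) = {p, r, t}; δ(q,c) = {p}; δ(r,c) = {q, s}.
Union: {p, q, r, s, t}.
After c: {p, q, r, s, t}.
δ(p,b) = {r, t}; δ(q,b) = {p, q, r}; δ(r,b) = {q, r}; δ(s,b) = {q, r, t}; δ(t,b) = {q, s}.
Union: {p, q, r, s, t}.
After b: {p, q, r, s, t}.
δ(p,a) = {r, s}; δ(q,a) = {r}; δ(r,a) = {p, q}; δ(s,a) = {q, r, s}; δ(t,a) = {p, r, s, t}.
Union: {p, q, r, s, t}.
After a: {p, q, r, s, t}.
δ(p,c) = {p, r, t}; δ(q,c) = {p}; δ(r,c) = {q, s}; δ(s,c) = {t}; δ(t,c) = {q, t}.
Union: {p, q, r, s, t}.
After c: {p, q, r, s, t}.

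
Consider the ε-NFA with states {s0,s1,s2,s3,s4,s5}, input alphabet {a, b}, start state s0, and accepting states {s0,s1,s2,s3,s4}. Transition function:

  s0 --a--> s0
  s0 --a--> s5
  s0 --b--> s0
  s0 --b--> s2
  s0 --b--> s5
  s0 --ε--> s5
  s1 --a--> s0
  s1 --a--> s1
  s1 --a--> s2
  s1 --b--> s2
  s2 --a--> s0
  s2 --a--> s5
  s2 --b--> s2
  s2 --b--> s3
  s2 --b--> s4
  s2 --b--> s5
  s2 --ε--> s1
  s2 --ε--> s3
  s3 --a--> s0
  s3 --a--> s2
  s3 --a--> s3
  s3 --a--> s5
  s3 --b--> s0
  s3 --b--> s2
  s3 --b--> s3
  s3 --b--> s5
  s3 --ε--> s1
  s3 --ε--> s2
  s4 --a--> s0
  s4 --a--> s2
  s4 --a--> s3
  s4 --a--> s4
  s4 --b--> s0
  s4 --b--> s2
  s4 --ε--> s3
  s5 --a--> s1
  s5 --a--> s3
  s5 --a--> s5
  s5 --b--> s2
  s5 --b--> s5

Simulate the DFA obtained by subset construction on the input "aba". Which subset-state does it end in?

Start: {s0,s5}.
δ(s0,a) = {s0,s5}; δ(s5,a) = {s1,s3,s5}.
Union: {s0,s1,s3,s5}.
ε-closure gives {s0,s1,s2,s3,s5}.
After a: {s0,s1,s2,s3,s5}.
δ(s0,b) = {s0,s2,s5}; δ(s1,b) = {s2}; δ(s2,b) = {s2,s3,s4,s5}; δ(s3,b) = {s0,s2,s3,s5}; δ(s5,b) = {s2,s5}.
Union: {s0,s2,s3,s4,s5}.
ε-closure gives {s0,s1,s2,s3,s4,s5}.
After b: {s0,s1,s2,s3,s4,s5}.
δ(s0,a) = {s0,s5}; δ(s1,a) = {s0,s1,s2}; δ(s2,a) = {s0,s5}; δ(s3,a) = {s0,s2,s3,s5}; δ(s4,a) = {s0,s2,s3,s4}; δ(s5,a) = {s1,s3,s5}.
Union: {s0,s1,s2,s3,s4,s5}.
After a: {s0,s1,s2,s3,s4,s5}.

{s0,s1,s2,s3,s4,s5}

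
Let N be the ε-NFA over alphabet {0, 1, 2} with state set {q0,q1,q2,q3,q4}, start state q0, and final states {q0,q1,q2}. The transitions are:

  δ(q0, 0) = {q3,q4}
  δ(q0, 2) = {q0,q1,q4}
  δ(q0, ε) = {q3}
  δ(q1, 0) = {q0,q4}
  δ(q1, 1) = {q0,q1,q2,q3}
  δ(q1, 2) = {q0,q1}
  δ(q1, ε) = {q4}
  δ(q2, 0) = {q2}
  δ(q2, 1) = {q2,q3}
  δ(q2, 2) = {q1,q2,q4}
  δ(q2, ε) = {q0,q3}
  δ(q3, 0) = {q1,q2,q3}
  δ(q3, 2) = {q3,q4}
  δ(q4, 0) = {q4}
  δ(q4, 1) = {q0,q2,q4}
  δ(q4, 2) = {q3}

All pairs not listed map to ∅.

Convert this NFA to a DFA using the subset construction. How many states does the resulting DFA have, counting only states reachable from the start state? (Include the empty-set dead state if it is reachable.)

4

Start state of the DFA: {q0,q3} (ε-closure of the NFA start).
{q0,q3} --0--> {q0,q1,q2,q3,q4}  [new]
{q0,q3} --1--> ∅  [new]
{q0,q3} --2--> {q0,q1,q3,q4}  [new]
{q0,q1,q2,q3,q4} --0--> {q0,q1,q2,q3,q4}  [seen]
{q0,q1,q2,q3,q4} --1--> {q0,q1,q2,q3,q4}  [seen]
{q0,q1,q2,q3,q4} --2--> {q0,q1,q2,q3,q4}  [seen]
∅ --0--> ∅  [seen]
∅ --1--> ∅  [seen]
∅ --2--> ∅  [seen]
{q0,q1,q3,q4} --0--> {q0,q1,q2,q3,q4}  [seen]
{q0,q1,q3,q4} --1--> {q0,q1,q2,q3,q4}  [seen]
{q0,q1,q3,q4} --2--> {q0,q1,q3,q4}  [seen]
Reachable DFA states: {q0,q3}, {q0,q1,q2,q3,q4}, ∅, {q0,q1,q3,q4}.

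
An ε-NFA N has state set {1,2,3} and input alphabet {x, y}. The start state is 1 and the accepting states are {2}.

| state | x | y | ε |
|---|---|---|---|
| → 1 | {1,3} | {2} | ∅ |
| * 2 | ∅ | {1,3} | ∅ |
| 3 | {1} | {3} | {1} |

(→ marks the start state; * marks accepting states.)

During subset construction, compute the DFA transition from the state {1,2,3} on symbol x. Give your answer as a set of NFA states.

δ(1,x) = {1,3}; δ(2,x) = ∅; δ(3,x) = {1}.
Union: {1,3}.

{1,3}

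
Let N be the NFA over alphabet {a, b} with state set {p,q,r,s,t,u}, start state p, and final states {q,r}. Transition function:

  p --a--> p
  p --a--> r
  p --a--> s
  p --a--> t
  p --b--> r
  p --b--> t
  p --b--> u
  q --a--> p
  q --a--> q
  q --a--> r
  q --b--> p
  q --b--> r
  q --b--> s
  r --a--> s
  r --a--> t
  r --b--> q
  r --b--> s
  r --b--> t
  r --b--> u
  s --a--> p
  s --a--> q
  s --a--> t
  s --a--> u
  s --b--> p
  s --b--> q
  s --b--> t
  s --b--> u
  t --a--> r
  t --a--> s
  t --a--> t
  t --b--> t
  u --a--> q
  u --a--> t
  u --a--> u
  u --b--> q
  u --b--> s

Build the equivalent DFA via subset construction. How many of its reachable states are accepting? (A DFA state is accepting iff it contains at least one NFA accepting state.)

5

Start state of the DFA: {p}.
{p} --a--> {p,r,s,t}  [new]
{p} --b--> {r,t,u}  [new]
{p,r,s,t} --a--> {p,q,r,s,t,u}  [new]
{p,r,s,t} --b--> {p,q,r,s,t,u}  [seen]
{r,t,u} --a--> {q,r,s,t,u}  [new]
{r,t,u} --b--> {q,s,t,u}  [new]
{p,q,r,s,t,u} --a--> {p,q,r,s,t,u}  [seen]
{p,q,r,s,t,u} --b--> {p,q,r,s,t,u}  [seen]
{q,r,s,t,u} --a--> {p,q,r,s,t,u}  [seen]
{q,r,s,t,u} --b--> {p,q,r,s,t,u}  [seen]
{q,s,t,u} --a--> {p,q,r,s,t,u}  [seen]
{q,s,t,u} --b--> {p,q,r,s,t,u}  [seen]
Reachable DFA states: {p}, {p,r,s,t}, {r,t,u}, {p,q,r,s,t,u}, {q,r,s,t,u}, {q,s,t,u}.
Accepting DFA states (contain an NFA accepting state): {p,r,s,t}, {r,t,u}, {p,q,r,s,t,u}, {q,r,s,t,u}, {q,s,t,u}.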